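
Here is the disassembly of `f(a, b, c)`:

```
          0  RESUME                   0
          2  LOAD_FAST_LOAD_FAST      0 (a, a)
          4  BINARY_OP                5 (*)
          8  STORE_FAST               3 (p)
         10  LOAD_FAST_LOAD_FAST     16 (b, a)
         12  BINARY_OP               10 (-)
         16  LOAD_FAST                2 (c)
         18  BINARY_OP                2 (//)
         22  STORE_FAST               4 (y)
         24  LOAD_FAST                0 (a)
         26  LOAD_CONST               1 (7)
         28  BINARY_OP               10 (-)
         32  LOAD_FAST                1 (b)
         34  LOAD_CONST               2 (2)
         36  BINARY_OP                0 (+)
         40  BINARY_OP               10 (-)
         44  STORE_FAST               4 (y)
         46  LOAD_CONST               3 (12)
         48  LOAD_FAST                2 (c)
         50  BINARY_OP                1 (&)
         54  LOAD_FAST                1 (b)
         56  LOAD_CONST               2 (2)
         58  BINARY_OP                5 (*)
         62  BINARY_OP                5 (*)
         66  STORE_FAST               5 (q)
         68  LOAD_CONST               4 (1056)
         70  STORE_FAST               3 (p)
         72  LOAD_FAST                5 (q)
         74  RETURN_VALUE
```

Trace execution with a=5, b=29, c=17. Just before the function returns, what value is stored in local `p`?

LOAD_FAST_LOAD_FAST a,a → push 5,5. Stack: [5, 5]
BINARY_OP * → 5 * 5 = 25. Stack: [25]
STORE_FAST p → p=25. Stack: []
LOAD_FAST_LOAD_FAST b,a → push 29,5. Stack: [29, 5]
BINARY_OP - → 29 - 5 = 24. Stack: [24]
LOAD_FAST c → push 17. Stack: [24, 17]
BINARY_OP // → 24 // 17 = 1. Stack: [1]
STORE_FAST y → y=1. Stack: []
LOAD_FAST a → push 5. Stack: [5]
LOAD_CONST → push 7. Stack: [5, 7]
BINARY_OP - → 5 - 7 = -2. Stack: [-2]
LOAD_FAST b → push 29. Stack: [-2, 29]
LOAD_CONST → push 2. Stack: [-2, 29, 2]
BINARY_OP + → 29 + 2 = 31. Stack: [-2, 31]
BINARY_OP - → -2 - 31 = -33. Stack: [-33]
STORE_FAST y → y=-33. Stack: []
LOAD_CONST → push 12. Stack: [12]
LOAD_FAST c → push 17. Stack: [12, 17]
BINARY_OP & → 12 & 17 = 0. Stack: [0]
LOAD_FAST b → push 29. Stack: [0, 29]
LOAD_CONST → push 2. Stack: [0, 29, 2]
BINARY_OP * → 29 * 2 = 58. Stack: [0, 58]
BINARY_OP * → 0 * 58 = 0. Stack: [0]
STORE_FAST q → q=0. Stack: []
LOAD_CONST → push 1056. Stack: [1056]
STORE_FAST p → p=1056. Stack: []
LOAD_FAST q → push 0. Stack: [0]
RETURN_VALUE → return 0.

1056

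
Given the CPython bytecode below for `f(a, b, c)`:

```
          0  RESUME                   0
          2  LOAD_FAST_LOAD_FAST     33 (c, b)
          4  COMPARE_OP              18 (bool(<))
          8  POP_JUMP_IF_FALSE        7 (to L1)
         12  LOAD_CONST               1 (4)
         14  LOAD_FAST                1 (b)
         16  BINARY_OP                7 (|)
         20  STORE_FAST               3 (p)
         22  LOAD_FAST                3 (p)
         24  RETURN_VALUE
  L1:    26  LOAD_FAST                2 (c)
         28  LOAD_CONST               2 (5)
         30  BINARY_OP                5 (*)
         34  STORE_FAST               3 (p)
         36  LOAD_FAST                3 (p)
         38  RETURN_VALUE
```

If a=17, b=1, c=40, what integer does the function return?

LOAD_FAST_LOAD_FAST c,b → push 40,1. Stack: [40, 1]
COMPARE_OP bool(<) → 40 vs 1 = False. Stack: [False]
POP_JUMP_IF_FALSE → pop False; jump. Stack: []
LOAD_FAST c → push 40. Stack: [40]
LOAD_CONST → push 5. Stack: [40, 5]
BINARY_OP * → 40 * 5 = 200. Stack: [200]
STORE_FAST p → p=200. Stack: []
LOAD_FAST p → push 200. Stack: [200]
RETURN_VALUE → return 200.

200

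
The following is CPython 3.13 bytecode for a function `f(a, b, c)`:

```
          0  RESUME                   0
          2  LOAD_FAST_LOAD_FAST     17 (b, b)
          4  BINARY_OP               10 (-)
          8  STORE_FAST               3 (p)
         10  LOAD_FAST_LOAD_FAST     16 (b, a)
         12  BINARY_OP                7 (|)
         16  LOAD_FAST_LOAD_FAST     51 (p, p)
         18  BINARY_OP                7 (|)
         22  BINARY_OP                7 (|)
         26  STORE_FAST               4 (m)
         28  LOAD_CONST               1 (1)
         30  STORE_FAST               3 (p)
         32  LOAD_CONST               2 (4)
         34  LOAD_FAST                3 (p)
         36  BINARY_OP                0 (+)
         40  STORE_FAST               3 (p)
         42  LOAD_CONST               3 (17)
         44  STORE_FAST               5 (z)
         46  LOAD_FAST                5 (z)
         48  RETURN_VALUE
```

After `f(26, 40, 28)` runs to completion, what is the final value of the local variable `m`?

58

LOAD_FAST_LOAD_FAST b,b → push 40,40. Stack: [40, 40]
BINARY_OP - → 40 - 40 = 0. Stack: [0]
STORE_FAST p → p=0. Stack: []
LOAD_FAST_LOAD_FAST b,a → push 40,26. Stack: [40, 26]
BINARY_OP | → 40 | 26 = 58. Stack: [58]
LOAD_FAST_LOAD_FAST p,p → push 0,0. Stack: [58, 0, 0]
BINARY_OP | → 0 | 0 = 0. Stack: [58, 0]
BINARY_OP | → 58 | 0 = 58. Stack: [58]
STORE_FAST m → m=58. Stack: []
LOAD_CONST → push 1. Stack: [1]
STORE_FAST p → p=1. Stack: []
LOAD_CONST → push 4. Stack: [4]
LOAD_FAST p → push 1. Stack: [4, 1]
BINARY_OP + → 4 + 1 = 5. Stack: [5]
STORE_FAST p → p=5. Stack: []
LOAD_CONST → push 17. Stack: [17]
STORE_FAST z → z=17. Stack: []
LOAD_FAST z → push 17. Stack: [17]
RETURN_VALUE → return 17.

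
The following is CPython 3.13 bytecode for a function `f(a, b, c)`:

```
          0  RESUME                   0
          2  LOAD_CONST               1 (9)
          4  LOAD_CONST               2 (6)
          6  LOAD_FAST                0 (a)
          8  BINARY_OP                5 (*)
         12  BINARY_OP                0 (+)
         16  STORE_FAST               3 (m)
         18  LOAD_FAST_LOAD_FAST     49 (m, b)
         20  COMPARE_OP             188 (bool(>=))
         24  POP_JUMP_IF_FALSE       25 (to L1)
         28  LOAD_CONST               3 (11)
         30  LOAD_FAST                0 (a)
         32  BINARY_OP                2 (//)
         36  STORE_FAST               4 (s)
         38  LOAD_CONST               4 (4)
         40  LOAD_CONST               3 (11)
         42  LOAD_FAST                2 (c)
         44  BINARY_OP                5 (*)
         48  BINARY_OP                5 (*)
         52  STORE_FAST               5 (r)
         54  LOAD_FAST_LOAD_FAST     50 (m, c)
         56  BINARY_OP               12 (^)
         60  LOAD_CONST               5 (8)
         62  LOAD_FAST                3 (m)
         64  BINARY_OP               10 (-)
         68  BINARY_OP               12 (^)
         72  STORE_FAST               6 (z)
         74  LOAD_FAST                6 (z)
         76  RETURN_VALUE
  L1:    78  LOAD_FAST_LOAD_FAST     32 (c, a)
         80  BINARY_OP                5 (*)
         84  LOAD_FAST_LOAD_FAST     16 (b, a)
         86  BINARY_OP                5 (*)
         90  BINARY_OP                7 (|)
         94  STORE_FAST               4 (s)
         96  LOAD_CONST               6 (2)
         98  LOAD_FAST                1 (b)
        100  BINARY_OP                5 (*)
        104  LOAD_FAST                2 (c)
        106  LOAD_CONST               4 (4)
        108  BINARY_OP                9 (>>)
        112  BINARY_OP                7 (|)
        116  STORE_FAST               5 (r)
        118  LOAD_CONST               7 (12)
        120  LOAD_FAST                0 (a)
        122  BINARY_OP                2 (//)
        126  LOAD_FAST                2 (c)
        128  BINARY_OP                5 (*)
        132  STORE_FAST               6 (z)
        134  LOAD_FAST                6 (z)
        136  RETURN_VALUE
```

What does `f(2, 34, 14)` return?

LOAD_CONST → push 9. Stack: [9]
LOAD_CONST → push 6. Stack: [9, 6]
LOAD_FAST a → push 2. Stack: [9, 6, 2]
BINARY_OP * → 6 * 2 = 12. Stack: [9, 12]
BINARY_OP + → 9 + 12 = 21. Stack: [21]
STORE_FAST m → m=21. Stack: []
LOAD_FAST_LOAD_FAST m,b → push 21,34. Stack: [21, 34]
COMPARE_OP bool(>=) → 21 vs 34 = False. Stack: [False]
POP_JUMP_IF_FALSE → pop False; jump. Stack: []
LOAD_FAST_LOAD_FAST c,a → push 14,2. Stack: [14, 2]
BINARY_OP * → 14 * 2 = 28. Stack: [28]
LOAD_FAST_LOAD_FAST b,a → push 34,2. Stack: [28, 34, 2]
BINARY_OP * → 34 * 2 = 68. Stack: [28, 68]
BINARY_OP | → 28 | 68 = 92. Stack: [92]
STORE_FAST s → s=92. Stack: []
LOAD_CONST → push 2. Stack: [2]
LOAD_FAST b → push 34. Stack: [2, 34]
BINARY_OP * → 2 * 34 = 68. Stack: [68]
LOAD_FAST c → push 14. Stack: [68, 14]
LOAD_CONST → push 4. Stack: [68, 14, 4]
BINARY_OP >> → 14 >> 4 = 0. Stack: [68, 0]
BINARY_OP | → 68 | 0 = 68. Stack: [68]
STORE_FAST r → r=68. Stack: []
LOAD_CONST → push 12. Stack: [12]
LOAD_FAST a → push 2. Stack: [12, 2]
BINARY_OP // → 12 // 2 = 6. Stack: [6]
LOAD_FAST c → push 14. Stack: [6, 14]
BINARY_OP * → 6 * 14 = 84. Stack: [84]
STORE_FAST z → z=84. Stack: []
LOAD_FAST z → push 84. Stack: [84]
RETURN_VALUE → return 84.

84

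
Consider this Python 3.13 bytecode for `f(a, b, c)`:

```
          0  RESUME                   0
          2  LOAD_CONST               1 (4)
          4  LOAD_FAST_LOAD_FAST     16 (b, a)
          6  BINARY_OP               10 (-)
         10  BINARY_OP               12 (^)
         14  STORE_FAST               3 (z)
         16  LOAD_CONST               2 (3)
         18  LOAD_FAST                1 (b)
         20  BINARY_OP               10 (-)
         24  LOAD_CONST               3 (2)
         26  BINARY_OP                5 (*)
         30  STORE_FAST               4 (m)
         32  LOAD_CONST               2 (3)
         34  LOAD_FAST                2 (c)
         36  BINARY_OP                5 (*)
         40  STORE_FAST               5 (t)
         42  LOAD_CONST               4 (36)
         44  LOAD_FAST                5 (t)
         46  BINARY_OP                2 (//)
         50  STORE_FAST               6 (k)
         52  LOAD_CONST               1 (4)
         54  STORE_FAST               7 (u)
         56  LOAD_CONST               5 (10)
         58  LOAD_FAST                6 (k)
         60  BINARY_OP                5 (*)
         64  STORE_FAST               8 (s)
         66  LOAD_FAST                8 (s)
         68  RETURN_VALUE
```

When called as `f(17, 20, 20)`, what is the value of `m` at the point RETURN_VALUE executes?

LOAD_CONST → push 4. Stack: [4]
LOAD_FAST_LOAD_FAST b,a → push 20,17. Stack: [4, 20, 17]
BINARY_OP - → 20 - 17 = 3. Stack: [4, 3]
BINARY_OP ^ → 4 ^ 3 = 7. Stack: [7]
STORE_FAST z → z=7. Stack: []
LOAD_CONST → push 3. Stack: [3]
LOAD_FAST b → push 20. Stack: [3, 20]
BINARY_OP - → 3 - 20 = -17. Stack: [-17]
LOAD_CONST → push 2. Stack: [-17, 2]
BINARY_OP * → -17 * 2 = -34. Stack: [-34]
STORE_FAST m → m=-34. Stack: []
LOAD_CONST → push 3. Stack: [3]
LOAD_FAST c → push 20. Stack: [3, 20]
BINARY_OP * → 3 * 20 = 60. Stack: [60]
STORE_FAST t → t=60. Stack: []
LOAD_CONST → push 36. Stack: [36]
LOAD_FAST t → push 60. Stack: [36, 60]
BINARY_OP // → 36 // 60 = 0. Stack: [0]
STORE_FAST k → k=0. Stack: []
LOAD_CONST → push 4. Stack: [4]
STORE_FAST u → u=4. Stack: []
LOAD_CONST → push 10. Stack: [10]
LOAD_FAST k → push 0. Stack: [10, 0]
BINARY_OP * → 10 * 0 = 0. Stack: [0]
STORE_FAST s → s=0. Stack: []
LOAD_FAST s → push 0. Stack: [0]
RETURN_VALUE → return 0.

-34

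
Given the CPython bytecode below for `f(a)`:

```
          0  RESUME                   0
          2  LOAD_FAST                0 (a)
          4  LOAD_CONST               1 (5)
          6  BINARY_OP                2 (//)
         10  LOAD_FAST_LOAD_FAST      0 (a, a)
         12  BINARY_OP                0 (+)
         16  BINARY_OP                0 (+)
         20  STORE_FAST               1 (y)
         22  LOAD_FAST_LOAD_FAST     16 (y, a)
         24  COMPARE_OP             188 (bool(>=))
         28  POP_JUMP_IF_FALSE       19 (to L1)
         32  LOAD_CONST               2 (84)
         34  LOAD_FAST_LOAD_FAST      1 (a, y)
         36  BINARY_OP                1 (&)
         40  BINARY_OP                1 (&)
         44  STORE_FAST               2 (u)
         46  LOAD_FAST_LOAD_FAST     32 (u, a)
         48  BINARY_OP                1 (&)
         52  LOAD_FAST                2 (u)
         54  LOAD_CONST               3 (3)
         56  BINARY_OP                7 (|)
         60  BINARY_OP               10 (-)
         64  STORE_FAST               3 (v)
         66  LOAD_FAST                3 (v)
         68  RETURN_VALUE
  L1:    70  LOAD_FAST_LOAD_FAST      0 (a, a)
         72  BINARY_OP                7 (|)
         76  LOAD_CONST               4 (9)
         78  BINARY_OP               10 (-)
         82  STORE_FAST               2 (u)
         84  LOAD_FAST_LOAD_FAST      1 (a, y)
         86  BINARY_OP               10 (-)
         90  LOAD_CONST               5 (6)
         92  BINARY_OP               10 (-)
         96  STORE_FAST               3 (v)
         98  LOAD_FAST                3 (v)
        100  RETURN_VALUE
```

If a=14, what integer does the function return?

-3

LOAD_FAST a → push 14. Stack: [14]
LOAD_CONST → push 5. Stack: [14, 5]
BINARY_OP // → 14 // 5 = 2. Stack: [2]
LOAD_FAST_LOAD_FAST a,a → push 14,14. Stack: [2, 14, 14]
BINARY_OP + → 14 + 14 = 28. Stack: [2, 28]
BINARY_OP + → 2 + 28 = 30. Stack: [30]
STORE_FAST y → y=30. Stack: []
LOAD_FAST_LOAD_FAST y,a → push 30,14. Stack: [30, 14]
COMPARE_OP bool(>=) → 30 vs 14 = True. Stack: [True]
POP_JUMP_IF_FALSE → pop True; no jump. Stack: []
LOAD_CONST → push 84. Stack: [84]
LOAD_FAST_LOAD_FAST a,y → push 14,30. Stack: [84, 14, 30]
BINARY_OP & → 14 & 30 = 14. Stack: [84, 14]
BINARY_OP & → 84 & 14 = 4. Stack: [4]
STORE_FAST u → u=4. Stack: []
LOAD_FAST_LOAD_FAST u,a → push 4,14. Stack: [4, 14]
BINARY_OP & → 4 & 14 = 4. Stack: [4]
LOAD_FAST u → push 4. Stack: [4, 4]
LOAD_CONST → push 3. Stack: [4, 4, 3]
BINARY_OP | → 4 | 3 = 7. Stack: [4, 7]
BINARY_OP - → 4 - 7 = -3. Stack: [-3]
STORE_FAST v → v=-3. Stack: []
LOAD_FAST v → push -3. Stack: [-3]
RETURN_VALUE → return -3.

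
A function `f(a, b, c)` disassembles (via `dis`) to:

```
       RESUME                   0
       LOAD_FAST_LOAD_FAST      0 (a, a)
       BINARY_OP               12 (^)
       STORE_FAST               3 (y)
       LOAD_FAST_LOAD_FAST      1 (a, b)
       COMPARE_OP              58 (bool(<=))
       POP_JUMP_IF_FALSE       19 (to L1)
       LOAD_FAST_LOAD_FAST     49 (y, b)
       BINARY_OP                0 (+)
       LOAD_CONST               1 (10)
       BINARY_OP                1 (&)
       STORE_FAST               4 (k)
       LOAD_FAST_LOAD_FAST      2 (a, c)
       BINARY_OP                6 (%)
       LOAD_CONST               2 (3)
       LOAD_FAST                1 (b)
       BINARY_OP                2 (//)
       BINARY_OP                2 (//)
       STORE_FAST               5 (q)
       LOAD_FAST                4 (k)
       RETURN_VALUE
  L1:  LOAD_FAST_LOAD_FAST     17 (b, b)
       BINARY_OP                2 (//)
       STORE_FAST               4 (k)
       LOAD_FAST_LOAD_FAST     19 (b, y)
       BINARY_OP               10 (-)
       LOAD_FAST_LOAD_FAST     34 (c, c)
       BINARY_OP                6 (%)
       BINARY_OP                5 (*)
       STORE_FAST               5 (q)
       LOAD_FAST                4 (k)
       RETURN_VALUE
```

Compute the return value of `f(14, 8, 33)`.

LOAD_FAST_LOAD_FAST a,a → push 14,14. Stack: [14, 14]
BINARY_OP ^ → 14 ^ 14 = 0. Stack: [0]
STORE_FAST y → y=0. Stack: []
LOAD_FAST_LOAD_FAST a,b → push 14,8. Stack: [14, 8]
COMPARE_OP bool(<=) → 14 vs 8 = False. Stack: [False]
POP_JUMP_IF_FALSE → pop False; jump. Stack: []
LOAD_FAST_LOAD_FAST b,b → push 8,8. Stack: [8, 8]
BINARY_OP // → 8 // 8 = 1. Stack: [1]
STORE_FAST k → k=1. Stack: []
LOAD_FAST_LOAD_FAST b,y → push 8,0. Stack: [8, 0]
BINARY_OP - → 8 - 0 = 8. Stack: [8]
LOAD_FAST_LOAD_FAST c,c → push 33,33. Stack: [8, 33, 33]
BINARY_OP % → 33 % 33 = 0. Stack: [8, 0]
BINARY_OP * → 8 * 0 = 0. Stack: [0]
STORE_FAST q → q=0. Stack: []
LOAD_FAST k → push 1. Stack: [1]
RETURN_VALUE → return 1.

1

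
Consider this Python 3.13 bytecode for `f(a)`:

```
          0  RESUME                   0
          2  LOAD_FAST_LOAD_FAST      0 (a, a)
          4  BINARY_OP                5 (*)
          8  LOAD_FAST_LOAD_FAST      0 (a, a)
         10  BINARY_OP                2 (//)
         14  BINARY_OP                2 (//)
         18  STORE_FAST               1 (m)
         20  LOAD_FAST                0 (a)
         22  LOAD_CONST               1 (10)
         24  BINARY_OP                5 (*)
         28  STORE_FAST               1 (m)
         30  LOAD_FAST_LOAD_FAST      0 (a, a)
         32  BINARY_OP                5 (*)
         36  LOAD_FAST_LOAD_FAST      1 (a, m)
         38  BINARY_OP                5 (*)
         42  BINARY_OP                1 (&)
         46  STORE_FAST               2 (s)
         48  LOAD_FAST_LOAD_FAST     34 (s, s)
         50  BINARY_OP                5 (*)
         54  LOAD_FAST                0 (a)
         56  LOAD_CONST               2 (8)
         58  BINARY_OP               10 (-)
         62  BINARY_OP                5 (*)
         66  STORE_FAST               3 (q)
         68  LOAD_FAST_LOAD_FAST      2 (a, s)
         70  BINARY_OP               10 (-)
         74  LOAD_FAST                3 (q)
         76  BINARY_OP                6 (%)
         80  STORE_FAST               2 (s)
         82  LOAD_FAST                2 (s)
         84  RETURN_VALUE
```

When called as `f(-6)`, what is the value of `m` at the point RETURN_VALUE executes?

LOAD_FAST_LOAD_FAST a,a → push -6,-6. Stack: [-6, -6]
BINARY_OP * → -6 * -6 = 36. Stack: [36]
LOAD_FAST_LOAD_FAST a,a → push -6,-6. Stack: [36, -6, -6]
BINARY_OP // → -6 // -6 = 1. Stack: [36, 1]
BINARY_OP // → 36 // 1 = 36. Stack: [36]
STORE_FAST m → m=36. Stack: []
LOAD_FAST a → push -6. Stack: [-6]
LOAD_CONST → push 10. Stack: [-6, 10]
BINARY_OP * → -6 * 10 = -60. Stack: [-60]
STORE_FAST m → m=-60. Stack: []
LOAD_FAST_LOAD_FAST a,a → push -6,-6. Stack: [-6, -6]
BINARY_OP * → -6 * -6 = 36. Stack: [36]
LOAD_FAST_LOAD_FAST a,m → push -6,-60. Stack: [36, -6, -60]
BINARY_OP * → -6 * -60 = 360. Stack: [36, 360]
BINARY_OP & → 36 & 360 = 32. Stack: [32]
STORE_FAST s → s=32. Stack: []
LOAD_FAST_LOAD_FAST s,s → push 32,32. Stack: [32, 32]
BINARY_OP * → 32 * 32 = 1024. Stack: [1024]
LOAD_FAST a → push -6. Stack: [1024, -6]
LOAD_CONST → push 8. Stack: [1024, -6, 8]
BINARY_OP - → -6 - 8 = -14. Stack: [1024, -14]
BINARY_OP * → 1024 * -14 = -14336. Stack: [-14336]
STORE_FAST q → q=-14336. Stack: []
LOAD_FAST_LOAD_FAST a,s → push -6,32. Stack: [-6, 32]
BINARY_OP - → -6 - 32 = -38. Stack: [-38]
LOAD_FAST q → push -14336. Stack: [-38, -14336]
BINARY_OP % → -38 % -14336 = -38. Stack: [-38]
STORE_FAST s → s=-38. Stack: []
LOAD_FAST s → push -38. Stack: [-38]
RETURN_VALUE → return -38.

-60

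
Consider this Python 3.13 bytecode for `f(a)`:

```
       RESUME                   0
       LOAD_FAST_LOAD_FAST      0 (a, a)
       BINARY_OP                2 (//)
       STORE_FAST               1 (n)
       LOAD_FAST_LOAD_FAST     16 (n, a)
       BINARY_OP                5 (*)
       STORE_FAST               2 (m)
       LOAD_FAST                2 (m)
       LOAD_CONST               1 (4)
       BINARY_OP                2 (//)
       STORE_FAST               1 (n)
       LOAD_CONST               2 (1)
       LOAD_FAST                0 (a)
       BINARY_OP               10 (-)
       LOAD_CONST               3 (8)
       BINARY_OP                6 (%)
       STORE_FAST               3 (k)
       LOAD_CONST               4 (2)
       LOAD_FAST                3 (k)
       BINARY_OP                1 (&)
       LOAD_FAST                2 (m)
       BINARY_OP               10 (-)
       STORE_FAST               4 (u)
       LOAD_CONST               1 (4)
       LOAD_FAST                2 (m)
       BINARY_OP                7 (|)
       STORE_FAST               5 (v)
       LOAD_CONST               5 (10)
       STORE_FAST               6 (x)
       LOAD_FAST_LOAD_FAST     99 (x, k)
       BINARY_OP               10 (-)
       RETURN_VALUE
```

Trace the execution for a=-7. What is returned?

LOAD_FAST_LOAD_FAST a,a → push -7,-7. Stack: [-7, -7]
BINARY_OP // → -7 // -7 = 1. Stack: [1]
STORE_FAST n → n=1. Stack: []
LOAD_FAST_LOAD_FAST n,a → push 1,-7. Stack: [1, -7]
BINARY_OP * → 1 * -7 = -7. Stack: [-7]
STORE_FAST m → m=-7. Stack: []
LOAD_FAST m → push -7. Stack: [-7]
LOAD_CONST → push 4. Stack: [-7, 4]
BINARY_OP // → -7 // 4 = -2. Stack: [-2]
STORE_FAST n → n=-2. Stack: []
LOAD_CONST → push 1. Stack: [1]
LOAD_FAST a → push -7. Stack: [1, -7]
BINARY_OP - → 1 - -7 = 8. Stack: [8]
LOAD_CONST → push 8. Stack: [8, 8]
BINARY_OP % → 8 % 8 = 0. Stack: [0]
STORE_FAST k → k=0. Stack: []
LOAD_CONST → push 2. Stack: [2]
LOAD_FAST k → push 0. Stack: [2, 0]
BINARY_OP & → 2 & 0 = 0. Stack: [0]
LOAD_FAST m → push -7. Stack: [0, -7]
BINARY_OP - → 0 - -7 = 7. Stack: [7]
STORE_FAST u → u=7. Stack: []
LOAD_CONST → push 4. Stack: [4]
LOAD_FAST m → push -7. Stack: [4, -7]
BINARY_OP | → 4 | -7 = -3. Stack: [-3]
STORE_FAST v → v=-3. Stack: []
LOAD_CONST → push 10. Stack: [10]
STORE_FAST x → x=10. Stack: []
LOAD_FAST_LOAD_FAST x,k → push 10,0. Stack: [10, 0]
BINARY_OP - → 10 - 0 = 10. Stack: [10]
RETURN_VALUE → return 10.

10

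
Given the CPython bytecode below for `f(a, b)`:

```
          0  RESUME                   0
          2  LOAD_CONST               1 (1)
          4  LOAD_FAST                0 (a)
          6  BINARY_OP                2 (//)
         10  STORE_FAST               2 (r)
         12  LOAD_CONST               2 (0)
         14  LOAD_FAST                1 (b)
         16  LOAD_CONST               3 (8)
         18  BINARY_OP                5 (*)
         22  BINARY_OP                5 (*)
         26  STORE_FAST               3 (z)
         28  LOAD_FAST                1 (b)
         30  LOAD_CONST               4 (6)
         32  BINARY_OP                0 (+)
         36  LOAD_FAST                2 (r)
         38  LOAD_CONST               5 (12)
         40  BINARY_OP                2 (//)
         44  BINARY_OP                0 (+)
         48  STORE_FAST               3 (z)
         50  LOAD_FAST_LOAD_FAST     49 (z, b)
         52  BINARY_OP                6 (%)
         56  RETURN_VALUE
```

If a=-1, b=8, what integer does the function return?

5

LOAD_CONST → push 1. Stack: [1]
LOAD_FAST a → push -1. Stack: [1, -1]
BINARY_OP // → 1 // -1 = -1. Stack: [-1]
STORE_FAST r → r=-1. Stack: []
LOAD_CONST → push 0. Stack: [0]
LOAD_FAST b → push 8. Stack: [0, 8]
LOAD_CONST → push 8. Stack: [0, 8, 8]
BINARY_OP * → 8 * 8 = 64. Stack: [0, 64]
BINARY_OP * → 0 * 64 = 0. Stack: [0]
STORE_FAST z → z=0. Stack: []
LOAD_FAST b → push 8. Stack: [8]
LOAD_CONST → push 6. Stack: [8, 6]
BINARY_OP + → 8 + 6 = 14. Stack: [14]
LOAD_FAST r → push -1. Stack: [14, -1]
LOAD_CONST → push 12. Stack: [14, -1, 12]
BINARY_OP // → -1 // 12 = -1. Stack: [14, -1]
BINARY_OP + → 14 + -1 = 13. Stack: [13]
STORE_FAST z → z=13. Stack: []
LOAD_FAST_LOAD_FAST z,b → push 13,8. Stack: [13, 8]
BINARY_OP % → 13 % 8 = 5. Stack: [5]
RETURN_VALUE → return 5.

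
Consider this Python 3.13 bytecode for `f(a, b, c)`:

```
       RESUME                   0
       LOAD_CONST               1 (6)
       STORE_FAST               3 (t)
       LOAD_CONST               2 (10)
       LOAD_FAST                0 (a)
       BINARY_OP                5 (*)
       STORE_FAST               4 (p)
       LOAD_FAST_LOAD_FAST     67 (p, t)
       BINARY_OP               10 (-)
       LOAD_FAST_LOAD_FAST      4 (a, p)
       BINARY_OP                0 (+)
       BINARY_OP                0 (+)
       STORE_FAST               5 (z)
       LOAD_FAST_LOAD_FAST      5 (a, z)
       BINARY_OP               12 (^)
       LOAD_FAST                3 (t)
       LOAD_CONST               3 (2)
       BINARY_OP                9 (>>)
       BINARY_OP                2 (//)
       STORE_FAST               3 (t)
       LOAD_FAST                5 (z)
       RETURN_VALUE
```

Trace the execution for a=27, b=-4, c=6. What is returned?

LOAD_CONST → push 6. Stack: [6]
STORE_FAST t → t=6. Stack: []
LOAD_CONST → push 10. Stack: [10]
LOAD_FAST a → push 27. Stack: [10, 27]
BINARY_OP * → 10 * 27 = 270. Stack: [270]
STORE_FAST p → p=270. Stack: []
LOAD_FAST_LOAD_FAST p,t → push 270,6. Stack: [270, 6]
BINARY_OP - → 270 - 6 = 264. Stack: [264]
LOAD_FAST_LOAD_FAST a,p → push 27,270. Stack: [264, 27, 270]
BINARY_OP + → 27 + 270 = 297. Stack: [264, 297]
BINARY_OP + → 264 + 297 = 561. Stack: [561]
STORE_FAST z → z=561. Stack: []
LOAD_FAST_LOAD_FAST a,z → push 27,561. Stack: [27, 561]
BINARY_OP ^ → 27 ^ 561 = 554. Stack: [554]
LOAD_FAST t → push 6. Stack: [554, 6]
LOAD_CONST → push 2. Stack: [554, 6, 2]
BINARY_OP >> → 6 >> 2 = 1. Stack: [554, 1]
BINARY_OP // → 554 // 1 = 554. Stack: [554]
STORE_FAST t → t=554. Stack: []
LOAD_FAST z → push 561. Stack: [561]
RETURN_VALUE → return 561.

561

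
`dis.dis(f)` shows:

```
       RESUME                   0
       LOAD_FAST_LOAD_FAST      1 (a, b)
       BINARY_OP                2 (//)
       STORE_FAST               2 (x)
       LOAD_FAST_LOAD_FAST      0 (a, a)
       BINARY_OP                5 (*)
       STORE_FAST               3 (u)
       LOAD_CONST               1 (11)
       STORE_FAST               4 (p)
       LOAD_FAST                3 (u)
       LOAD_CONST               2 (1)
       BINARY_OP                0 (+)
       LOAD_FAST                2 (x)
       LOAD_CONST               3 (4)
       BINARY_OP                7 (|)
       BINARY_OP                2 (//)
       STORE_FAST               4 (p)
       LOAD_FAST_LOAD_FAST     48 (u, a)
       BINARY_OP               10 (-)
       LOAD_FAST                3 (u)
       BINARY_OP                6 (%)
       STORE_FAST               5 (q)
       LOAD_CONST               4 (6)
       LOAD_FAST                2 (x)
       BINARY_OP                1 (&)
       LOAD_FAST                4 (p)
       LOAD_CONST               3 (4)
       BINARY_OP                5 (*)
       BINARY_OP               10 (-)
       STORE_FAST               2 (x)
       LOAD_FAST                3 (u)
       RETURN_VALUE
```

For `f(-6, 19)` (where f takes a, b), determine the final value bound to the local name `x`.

154

LOAD_FAST_LOAD_FAST a,b → push -6,19. Stack: [-6, 19]
BINARY_OP // → -6 // 19 = -1. Stack: [-1]
STORE_FAST x → x=-1. Stack: []
LOAD_FAST_LOAD_FAST a,a → push -6,-6. Stack: [-6, -6]
BINARY_OP * → -6 * -6 = 36. Stack: [36]
STORE_FAST u → u=36. Stack: []
LOAD_CONST → push 11. Stack: [11]
STORE_FAST p → p=11. Stack: []
LOAD_FAST u → push 36. Stack: [36]
LOAD_CONST → push 1. Stack: [36, 1]
BINARY_OP + → 36 + 1 = 37. Stack: [37]
LOAD_FAST x → push -1. Stack: [37, -1]
LOAD_CONST → push 4. Stack: [37, -1, 4]
BINARY_OP | → -1 | 4 = -1. Stack: [37, -1]
BINARY_OP // → 37 // -1 = -37. Stack: [-37]
STORE_FAST p → p=-37. Stack: []
LOAD_FAST_LOAD_FAST u,a → push 36,-6. Stack: [36, -6]
BINARY_OP - → 36 - -6 = 42. Stack: [42]
LOAD_FAST u → push 36. Stack: [42, 36]
BINARY_OP % → 42 % 36 = 6. Stack: [6]
STORE_FAST q → q=6. Stack: []
LOAD_CONST → push 6. Stack: [6]
LOAD_FAST x → push -1. Stack: [6, -1]
BINARY_OP & → 6 & -1 = 6. Stack: [6]
LOAD_FAST p → push -37. Stack: [6, -37]
LOAD_CONST → push 4. Stack: [6, -37, 4]
BINARY_OP * → -37 * 4 = -148. Stack: [6, -148]
BINARY_OP - → 6 - -148 = 154. Stack: [154]
STORE_FAST x → x=154. Stack: []
LOAD_FAST u → push 36. Stack: [36]
RETURN_VALUE → return 36.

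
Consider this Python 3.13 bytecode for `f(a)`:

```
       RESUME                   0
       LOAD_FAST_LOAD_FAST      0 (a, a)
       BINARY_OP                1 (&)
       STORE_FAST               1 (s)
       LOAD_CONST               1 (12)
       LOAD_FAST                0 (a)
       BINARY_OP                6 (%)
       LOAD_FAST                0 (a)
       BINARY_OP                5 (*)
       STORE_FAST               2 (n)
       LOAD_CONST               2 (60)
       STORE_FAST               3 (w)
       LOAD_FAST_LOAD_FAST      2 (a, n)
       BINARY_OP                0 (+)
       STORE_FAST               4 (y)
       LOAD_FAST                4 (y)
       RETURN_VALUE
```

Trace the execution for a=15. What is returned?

LOAD_FAST_LOAD_FAST a,a → push 15,15. Stack: [15, 15]
BINARY_OP & → 15 & 15 = 15. Stack: [15]
STORE_FAST s → s=15. Stack: []
LOAD_CONST → push 12. Stack: [12]
LOAD_FAST a → push 15. Stack: [12, 15]
BINARY_OP % → 12 % 15 = 12. Stack: [12]
LOAD_FAST a → push 15. Stack: [12, 15]
BINARY_OP * → 12 * 15 = 180. Stack: [180]
STORE_FAST n → n=180. Stack: []
LOAD_CONST → push 60. Stack: [60]
STORE_FAST w → w=60. Stack: []
LOAD_FAST_LOAD_FAST a,n → push 15,180. Stack: [15, 180]
BINARY_OP + → 15 + 180 = 195. Stack: [195]
STORE_FAST y → y=195. Stack: []
LOAD_FAST y → push 195. Stack: [195]
RETURN_VALUE → return 195.

195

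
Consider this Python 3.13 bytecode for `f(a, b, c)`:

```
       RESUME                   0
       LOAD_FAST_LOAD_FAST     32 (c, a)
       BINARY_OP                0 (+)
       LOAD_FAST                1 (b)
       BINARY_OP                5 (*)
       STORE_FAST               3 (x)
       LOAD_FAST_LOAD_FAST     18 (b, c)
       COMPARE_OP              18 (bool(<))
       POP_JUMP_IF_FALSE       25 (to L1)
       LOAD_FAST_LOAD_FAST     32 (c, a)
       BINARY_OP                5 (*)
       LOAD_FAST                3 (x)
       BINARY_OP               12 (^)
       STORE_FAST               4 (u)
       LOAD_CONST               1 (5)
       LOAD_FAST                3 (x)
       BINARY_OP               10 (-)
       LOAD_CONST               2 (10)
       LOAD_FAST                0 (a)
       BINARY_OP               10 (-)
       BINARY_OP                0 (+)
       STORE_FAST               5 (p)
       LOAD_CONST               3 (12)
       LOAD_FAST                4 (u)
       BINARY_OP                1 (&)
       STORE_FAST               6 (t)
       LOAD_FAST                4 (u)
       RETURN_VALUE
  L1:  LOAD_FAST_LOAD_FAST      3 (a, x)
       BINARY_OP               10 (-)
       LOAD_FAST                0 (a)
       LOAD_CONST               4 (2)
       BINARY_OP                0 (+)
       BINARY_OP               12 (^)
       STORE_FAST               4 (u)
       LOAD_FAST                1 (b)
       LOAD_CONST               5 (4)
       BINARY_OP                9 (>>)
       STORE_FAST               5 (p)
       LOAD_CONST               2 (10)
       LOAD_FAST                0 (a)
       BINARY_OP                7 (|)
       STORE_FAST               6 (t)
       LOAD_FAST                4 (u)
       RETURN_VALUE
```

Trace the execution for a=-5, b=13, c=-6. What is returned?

-137

LOAD_FAST_LOAD_FAST c,a → push -6,-5. Stack: [-6, -5]
BINARY_OP + → -6 + -5 = -11. Stack: [-11]
LOAD_FAST b → push 13. Stack: [-11, 13]
BINARY_OP * → -11 * 13 = -143. Stack: [-143]
STORE_FAST x → x=-143. Stack: []
LOAD_FAST_LOAD_FAST b,c → push 13,-6. Stack: [13, -6]
COMPARE_OP bool(<) → 13 vs -6 = False. Stack: [False]
POP_JUMP_IF_FALSE → pop False; jump. Stack: []
LOAD_FAST_LOAD_FAST a,x → push -5,-143. Stack: [-5, -143]
BINARY_OP - → -5 - -143 = 138. Stack: [138]
LOAD_FAST a → push -5. Stack: [138, -5]
LOAD_CONST → push 2. Stack: [138, -5, 2]
BINARY_OP + → -5 + 2 = -3. Stack: [138, -3]
BINARY_OP ^ → 138 ^ -3 = -137. Stack: [-137]
STORE_FAST u → u=-137. Stack: []
LOAD_FAST b → push 13. Stack: [13]
LOAD_CONST → push 4. Stack: [13, 4]
BINARY_OP >> → 13 >> 4 = 0. Stack: [0]
STORE_FAST p → p=0. Stack: []
LOAD_CONST → push 10. Stack: [10]
LOAD_FAST a → push -5. Stack: [10, -5]
BINARY_OP | → 10 | -5 = -5. Stack: [-5]
STORE_FAST t → t=-5. Stack: []
LOAD_FAST u → push -137. Stack: [-137]
RETURN_VALUE → return -137.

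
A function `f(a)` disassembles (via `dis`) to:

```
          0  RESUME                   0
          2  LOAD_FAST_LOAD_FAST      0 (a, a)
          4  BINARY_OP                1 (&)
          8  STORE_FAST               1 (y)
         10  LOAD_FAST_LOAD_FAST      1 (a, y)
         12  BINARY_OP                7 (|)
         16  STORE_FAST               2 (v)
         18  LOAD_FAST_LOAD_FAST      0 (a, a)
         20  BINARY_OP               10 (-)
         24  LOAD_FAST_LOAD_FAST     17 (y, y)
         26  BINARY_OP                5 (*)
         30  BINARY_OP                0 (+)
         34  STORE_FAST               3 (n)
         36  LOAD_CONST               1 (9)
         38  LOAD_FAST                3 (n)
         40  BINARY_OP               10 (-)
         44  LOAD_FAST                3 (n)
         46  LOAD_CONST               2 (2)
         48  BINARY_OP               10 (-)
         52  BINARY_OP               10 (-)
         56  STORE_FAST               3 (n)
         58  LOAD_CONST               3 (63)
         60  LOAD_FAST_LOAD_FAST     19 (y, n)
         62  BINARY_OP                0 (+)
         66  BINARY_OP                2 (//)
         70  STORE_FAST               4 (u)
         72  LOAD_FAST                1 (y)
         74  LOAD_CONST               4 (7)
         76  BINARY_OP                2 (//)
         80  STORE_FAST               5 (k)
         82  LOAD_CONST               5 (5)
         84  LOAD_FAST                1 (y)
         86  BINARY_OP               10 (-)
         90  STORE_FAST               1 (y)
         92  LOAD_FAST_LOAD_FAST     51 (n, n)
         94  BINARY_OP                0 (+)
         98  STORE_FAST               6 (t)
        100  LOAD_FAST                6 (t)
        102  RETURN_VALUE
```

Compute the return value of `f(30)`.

LOAD_FAST_LOAD_FAST a,a → push 30,30. Stack: [30, 30]
BINARY_OP & → 30 & 30 = 30. Stack: [30]
STORE_FAST y → y=30. Stack: []
LOAD_FAST_LOAD_FAST a,y → push 30,30. Stack: [30, 30]
BINARY_OP | → 30 | 30 = 30. Stack: [30]
STORE_FAST v → v=30. Stack: []
LOAD_FAST_LOAD_FAST a,a → push 30,30. Stack: [30, 30]
BINARY_OP - → 30 - 30 = 0. Stack: [0]
LOAD_FAST_LOAD_FAST y,y → push 30,30. Stack: [0, 30, 30]
BINARY_OP * → 30 * 30 = 900. Stack: [0, 900]
BINARY_OP + → 0 + 900 = 900. Stack: [900]
STORE_FAST n → n=900. Stack: []
LOAD_CONST → push 9. Stack: [9]
LOAD_FAST n → push 900. Stack: [9, 900]
BINARY_OP - → 9 - 900 = -891. Stack: [-891]
LOAD_FAST n → push 900. Stack: [-891, 900]
LOAD_CONST → push 2. Stack: [-891, 900, 2]
BINARY_OP - → 900 - 2 = 898. Stack: [-891, 898]
BINARY_OP - → -891 - 898 = -1789. Stack: [-1789]
STORE_FAST n → n=-1789. Stack: []
LOAD_CONST → push 63. Stack: [63]
LOAD_FAST_LOAD_FAST y,n → push 30,-1789. Stack: [63, 30, -1789]
BINARY_OP + → 30 + -1789 = -1759. Stack: [63, -1759]
BINARY_OP // → 63 // -1759 = -1. Stack: [-1]
STORE_FAST u → u=-1. Stack: []
LOAD_FAST y → push 30. Stack: [30]
LOAD_CONST → push 7. Stack: [30, 7]
BINARY_OP // → 30 // 7 = 4. Stack: [4]
STORE_FAST k → k=4. Stack: []
LOAD_CONST → push 5. Stack: [5]
LOAD_FAST y → push 30. Stack: [5, 30]
BINARY_OP - → 5 - 30 = -25. Stack: [-25]
STORE_FAST y → y=-25. Stack: []
LOAD_FAST_LOAD_FAST n,n → push -1789,-1789. Stack: [-1789, -1789]
BINARY_OP + → -1789 + -1789 = -3578. Stack: [-3578]
STORE_FAST t → t=-3578. Stack: []
LOAD_FAST t → push -3578. Stack: [-3578]
RETURN_VALUE → return -3578.

-3578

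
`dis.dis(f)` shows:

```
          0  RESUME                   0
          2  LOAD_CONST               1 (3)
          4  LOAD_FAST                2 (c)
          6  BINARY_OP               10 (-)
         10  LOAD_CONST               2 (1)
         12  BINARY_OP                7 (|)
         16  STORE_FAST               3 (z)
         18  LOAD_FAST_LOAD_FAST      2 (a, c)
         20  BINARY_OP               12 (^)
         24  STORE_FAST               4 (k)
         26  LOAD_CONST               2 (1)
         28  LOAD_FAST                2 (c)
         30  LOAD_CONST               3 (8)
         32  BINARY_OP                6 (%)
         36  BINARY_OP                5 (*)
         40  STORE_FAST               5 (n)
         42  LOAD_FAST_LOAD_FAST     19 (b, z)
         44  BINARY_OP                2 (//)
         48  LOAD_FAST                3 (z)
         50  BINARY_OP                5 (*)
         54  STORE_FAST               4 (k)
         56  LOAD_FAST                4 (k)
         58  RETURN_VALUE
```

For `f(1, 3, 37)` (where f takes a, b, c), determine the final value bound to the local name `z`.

LOAD_CONST → push 3. Stack: [3]
LOAD_FAST c → push 37. Stack: [3, 37]
BINARY_OP - → 3 - 37 = -34. Stack: [-34]
LOAD_CONST → push 1. Stack: [-34, 1]
BINARY_OP | → -34 | 1 = -33. Stack: [-33]
STORE_FAST z → z=-33. Stack: []
LOAD_FAST_LOAD_FAST a,c → push 1,37. Stack: [1, 37]
BINARY_OP ^ → 1 ^ 37 = 36. Stack: [36]
STORE_FAST k → k=36. Stack: []
LOAD_CONST → push 1. Stack: [1]
LOAD_FAST c → push 37. Stack: [1, 37]
LOAD_CONST → push 8. Stack: [1, 37, 8]
BINARY_OP % → 37 % 8 = 5. Stack: [1, 5]
BINARY_OP * → 1 * 5 = 5. Stack: [5]
STORE_FAST n → n=5. Stack: []
LOAD_FAST_LOAD_FAST b,z → push 3,-33. Stack: [3, -33]
BINARY_OP // → 3 // -33 = -1. Stack: [-1]
LOAD_FAST z → push -33. Stack: [-1, -33]
BINARY_OP * → -1 * -33 = 33. Stack: [33]
STORE_FAST k → k=33. Stack: []
LOAD_FAST k → push 33. Stack: [33]
RETURN_VALUE → return 33.

-33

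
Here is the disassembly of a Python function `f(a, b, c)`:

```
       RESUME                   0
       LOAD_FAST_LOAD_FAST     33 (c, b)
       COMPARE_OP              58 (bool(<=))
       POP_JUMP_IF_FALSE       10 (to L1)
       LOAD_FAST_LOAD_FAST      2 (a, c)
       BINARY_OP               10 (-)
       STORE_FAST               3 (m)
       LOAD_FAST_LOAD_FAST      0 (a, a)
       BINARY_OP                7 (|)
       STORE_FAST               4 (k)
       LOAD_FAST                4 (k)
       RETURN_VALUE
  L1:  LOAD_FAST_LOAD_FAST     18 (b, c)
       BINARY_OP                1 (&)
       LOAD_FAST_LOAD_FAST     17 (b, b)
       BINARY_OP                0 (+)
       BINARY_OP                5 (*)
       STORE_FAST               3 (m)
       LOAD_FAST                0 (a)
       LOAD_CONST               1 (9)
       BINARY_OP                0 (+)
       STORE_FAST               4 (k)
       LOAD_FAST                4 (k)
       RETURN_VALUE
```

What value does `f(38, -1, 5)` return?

LOAD_FAST_LOAD_FAST c,b → push 5,-1. Stack: [5, -1]
COMPARE_OP bool(<=) → 5 vs -1 = False. Stack: [False]
POP_JUMP_IF_FALSE → pop False; jump. Stack: []
LOAD_FAST_LOAD_FAST b,c → push -1,5. Stack: [-1, 5]
BINARY_OP & → -1 & 5 = 5. Stack: [5]
LOAD_FAST_LOAD_FAST b,b → push -1,-1. Stack: [5, -1, -1]
BINARY_OP + → -1 + -1 = -2. Stack: [5, -2]
BINARY_OP * → 5 * -2 = -10. Stack: [-10]
STORE_FAST m → m=-10. Stack: []
LOAD_FAST a → push 38. Stack: [38]
LOAD_CONST → push 9. Stack: [38, 9]
BINARY_OP + → 38 + 9 = 47. Stack: [47]
STORE_FAST k → k=47. Stack: []
LOAD_FAST k → push 47. Stack: [47]
RETURN_VALUE → return 47.

47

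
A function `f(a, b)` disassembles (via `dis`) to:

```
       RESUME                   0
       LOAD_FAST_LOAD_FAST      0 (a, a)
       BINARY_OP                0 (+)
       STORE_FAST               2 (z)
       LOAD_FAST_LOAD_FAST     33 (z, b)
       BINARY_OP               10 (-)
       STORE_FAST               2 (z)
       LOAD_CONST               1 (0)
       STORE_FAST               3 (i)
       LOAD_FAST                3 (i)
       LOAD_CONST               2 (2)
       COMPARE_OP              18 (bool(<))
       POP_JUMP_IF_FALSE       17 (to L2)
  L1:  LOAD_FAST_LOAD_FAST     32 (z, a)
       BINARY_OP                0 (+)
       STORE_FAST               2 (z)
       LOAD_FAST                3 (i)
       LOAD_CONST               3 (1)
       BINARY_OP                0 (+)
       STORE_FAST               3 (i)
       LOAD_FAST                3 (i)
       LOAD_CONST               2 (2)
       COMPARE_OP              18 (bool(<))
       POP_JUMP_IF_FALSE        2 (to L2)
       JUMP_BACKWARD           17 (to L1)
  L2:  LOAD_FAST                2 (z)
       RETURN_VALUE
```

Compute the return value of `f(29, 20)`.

96

LOAD_FAST_LOAD_FAST a,a → push 29,29. Stack: [29, 29]
BINARY_OP + → 29 + 29 = 58. Stack: [58]
STORE_FAST z → z=58. Stack: []
LOAD_FAST_LOAD_FAST z,b → push 58,20. Stack: [58, 20]
BINARY_OP - → 58 - 20 = 38. Stack: [38]
STORE_FAST z → z=38. Stack: []
LOAD_CONST → push 0. Stack: [0]
STORE_FAST i → i=0. Stack: []
LOAD_FAST i → push 0. Stack: [0]
LOAD_CONST → push 2. Stack: [0, 2]
COMPARE_OP bool(<) → 0 vs 2 = True. Stack: [True]
POP_JUMP_IF_FALSE → pop True; no jump. Stack: []
LOAD_FAST_LOAD_FAST z,a → push 38,29. Stack: [38, 29]
BINARY_OP + → 38 + 29 = 67. Stack: [67]
STORE_FAST z → z=67. Stack: []
LOAD_FAST i → push 0. Stack: [0]
LOAD_CONST → push 1. Stack: [0, 1]
BINARY_OP + → 0 + 1 = 1. Stack: [1]
STORE_FAST i → i=1. Stack: []
LOAD_FAST i → push 1. Stack: [1]
LOAD_CONST → push 2. Stack: [1, 2]
COMPARE_OP bool(<) → 1 vs 2 = True. Stack: [True]
POP_JUMP_IF_FALSE → pop True; no jump. Stack: []
LOAD_FAST_LOAD_FAST z,a → push 67,29. Stack: [67, 29]
BINARY_OP + → 67 + 29 = 96. Stack: [96]
STORE_FAST z → z=96. Stack: []
LOAD_FAST i → push 1. Stack: [1]
LOAD_CONST → push 1. Stack: [1, 1]
BINARY_OP + → 1 + 1 = 2. Stack: [2]
STORE_FAST i → i=2. Stack: []
LOAD_FAST i → push 2. Stack: [2]
LOAD_CONST → push 2. Stack: [2, 2]
COMPARE_OP bool(<) → 2 vs 2 = False. Stack: [False]
POP_JUMP_IF_FALSE → pop False; jump. Stack: []
LOAD_FAST z → push 96. Stack: [96]
RETURN_VALUE → return 96.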